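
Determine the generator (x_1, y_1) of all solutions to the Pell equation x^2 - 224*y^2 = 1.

First expand sqrt(224) as a continued fraction. With x_i = (sqrt(224) + m_i)/d_i and (m_0, d_0) = (0, 1): a_0 = floor(sqrt(224)) = 14, since 14^2 = 196 <= 224 < 225 = 15^2.
Iterate m_{i+1} = d_i*a_i - m_i, d_{i+1} = (224 - m_{i+1}^2)/d_i, a_{i+1} = floor((a_0 + m_{i+1})/d_{i+1}):
  m_1 = 1*14 - 0 = 14, d_1 = (224 - 14^2)/1 = 28/1 = 28, a_1 = floor((14 + 14)/28) = 1.
  m_2 = 28*1 - 14 = 14, d_2 = (224 - 14^2)/28 = 28/28 = 1, a_2 = floor((14 + 14)/1) = 28.
  m_3 = 1*28 - 14 = 14, d_3 = (224 - 14^2)/1 = 28/1 = 28: (m_3, d_3) = (m_1, d_1) = (14, 28), so from here the quotients repeat a_1, a_2; the period length is 2.
So sqrt(224) = [14; (1, 28)] with period length k = 2.
k is even, so the fundamental solution of x^2 - 224y^2 = 1 is (p_{k-1}, q_{k-1}) = (p_1, q_1); compute convergents through index 1.
Convergents (p_i = a_i*p_{i-1} + p_{i-2}, q_i = a_i*q_{i-1} + q_{i-2} with p_{-2}=0, p_{-1}=1, q_{-2}=1, q_{-1}=0):
  i=0: a_0=14, p_0 = 14*1 + 0 = 14, q_0 = 14*0 + 1 = 1.
  i=1: a_1=1, p_1 = 1*14 + 1 = 15, q_1 = 1*1 + 0 = 1.
Check: 15^2 - 224*1^2 = 225 - 224 = 1, so (x, y) = (15, 1) solves the equation, and by the theorem it is the least positive solution.

(x, y) = (15, 1)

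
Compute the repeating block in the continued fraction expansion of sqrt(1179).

Write x_i = (sqrt(1179) + m_i)/d_i with (m_0, d_0) = (0, 1). a_0 = floor(sqrt(1179)) = 34, since 34^2 = 1156 <= 1179 < 1225 = 35^2.
Iterate m_{i+1} = d_i*a_i - m_i, d_{i+1} = (1179 - m_{i+1}^2)/d_i, a_{i+1} = floor((a_0 + m_{i+1})/d_{i+1}):
  m_1 = 1*34 - 0 = 34, d_1 = (1179 - 34^2)/1 = 23/1 = 23, a_1 = floor((34 + 34)/23) = 2.
  m_2 = 23*2 - 34 = 12, d_2 = (1179 - 12^2)/23 = 1035/23 = 45, a_2 = floor((34 + 12)/45) = 1.
  m_3 = 45*1 - 12 = 33, d_3 = (1179 - 33^2)/45 = 90/45 = 2, a_3 = floor((34 + 33)/2) = 33.
  m_4 = 2*33 - 33 = 33, d_4 = (1179 - 33^2)/2 = 90/2 = 45, a_4 = floor((34 + 33)/45) = 1.
  m_5 = 45*1 - 33 = 12, d_5 = (1179 - 12^2)/45 = 1035/45 = 23, a_5 = floor((34 + 12)/23) = 2.
  m_6 = 23*2 - 12 = 34, d_6 = (1179 - 34^2)/23 = 23/23 = 1, a_6 = floor((34 + 34)/1) = 68.
  m_7 = 1*68 - 34 = 34, d_7 = (1179 - 34^2)/1 = 23/1 = 23: (m_7, d_7) = (m_1, d_1) = (34, 23), so from here the quotients repeat a_1, ..., a_6; the period length is 6.
Hence the expansion of sqrt(1179) is a_0 = 34 followed by the repeating block 2, 1, 33, 1, 2, 68 (period 6).

[34; (2, 1, 33, 1, 2, 68)]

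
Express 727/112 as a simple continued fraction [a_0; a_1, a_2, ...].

[6; 2, 27, 2]

Run the Euclidean algorithm on 727 and 112; the successive quotients are the partial quotients a_0, a_1, ... (each step inverts the fractional part left over by the previous one):
  727 = 6*112 + 55, so a_0 = 6.
  112 = 2*55 + 2, so a_1 = 2.
  55 = 27*2 + 1, so a_2 = 27.
  2 = 2*1 + 0, so a_3 = 2.
The remainder reaches 0 after 4 divisions, so the expansion has 4 partial quotients, read off in order.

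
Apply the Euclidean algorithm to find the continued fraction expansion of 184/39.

Run the Euclidean algorithm on 184 and 39; the successive quotients are the partial quotients a_0, a_1, ... (each step inverts the fractional part left over by the previous one):
  184 = 4*39 + 28, so a_0 = 4.
  39 = 1*28 + 11, so a_1 = 1.
  28 = 2*11 + 6, so a_2 = 2.
  11 = 1*6 + 5, so a_3 = 1.
  6 = 1*5 + 1, so a_4 = 1.
  5 = 5*1 + 0, so a_5 = 5.
The remainder reaches 0 after 6 divisions, so the expansion has 6 partial quotients, read off in order.

[4; 1, 2, 1, 1, 5]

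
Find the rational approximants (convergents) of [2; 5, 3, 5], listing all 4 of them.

2/1, 11/5, 35/16, 186/85

Using the convergent recurrence p_i = a_i*p_{i-1} + p_{i-2}, q_i = a_i*q_{i-1} + q_{i-2} with p_{-2}=0, p_{-1}=1, q_{-2}=1, q_{-1}=0:
  i=0: a_0=2, p_0 = 2*1 + 0 = 2, q_0 = 2*0 + 1 = 1.
  i=1: a_1=5, p_1 = 5*2 + 1 = 11, q_1 = 5*1 + 0 = 5.
  i=2: a_2=3, p_2 = 3*11 + 2 = 35, q_2 = 3*5 + 1 = 16.
  i=3: a_3=5, p_3 = 5*35 + 11 = 186, q_3 = 5*16 + 5 = 85.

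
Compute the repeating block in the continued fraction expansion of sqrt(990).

Write x_i = (sqrt(990) + m_i)/d_i with (m_0, d_0) = (0, 1). a_0 = floor(sqrt(990)) = 31, since 31^2 = 961 <= 990 < 1024 = 32^2.
Iterate m_{i+1} = d_i*a_i - m_i, d_{i+1} = (990 - m_{i+1}^2)/d_i, a_{i+1} = floor((a_0 + m_{i+1})/d_{i+1}):
  m_1 = 1*31 - 0 = 31, d_1 = (990 - 31^2)/1 = 29/1 = 29, a_1 = floor((31 + 31)/29) = 2.
  m_2 = 29*2 - 31 = 27, d_2 = (990 - 27^2)/29 = 261/29 = 9, a_2 = floor((31 + 27)/9) = 6.
  m_3 = 9*6 - 27 = 27, d_3 = (990 - 27^2)/9 = 261/9 = 29, a_3 = floor((31 + 27)/29) = 2.
  m_4 = 29*2 - 27 = 31, d_4 = (990 - 31^2)/29 = 29/29 = 1, a_4 = floor((31 + 31)/1) = 62.
  m_5 = 1*62 - 31 = 31, d_5 = (990 - 31^2)/1 = 29/1 = 29: (m_5, d_5) = (m_1, d_1) = (31, 29), so from here the quotients repeat a_1, ..., a_4; the period length is 4.
Hence the expansion of sqrt(990) is a_0 = 31 followed by the repeating block 2, 6, 2, 62 (period 4).

[31; (2, 6, 2, 62)]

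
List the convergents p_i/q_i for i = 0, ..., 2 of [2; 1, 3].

Using the convergent recurrence p_i = a_i*p_{i-1} + p_{i-2}, q_i = a_i*q_{i-1} + q_{i-2} with p_{-2}=0, p_{-1}=1, q_{-2}=1, q_{-1}=0:
  i=0: a_0=2, p_0 = 2*1 + 0 = 2, q_0 = 2*0 + 1 = 1.
  i=1: a_1=1, p_1 = 1*2 + 1 = 3, q_1 = 1*1 + 0 = 1.
  i=2: a_2=3, p_2 = 3*3 + 2 = 11, q_2 = 3*1 + 1 = 4.

2/1, 3/1, 11/4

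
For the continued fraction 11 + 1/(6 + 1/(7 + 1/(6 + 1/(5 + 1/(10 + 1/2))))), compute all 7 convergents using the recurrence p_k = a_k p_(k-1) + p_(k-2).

11/1, 67/6, 480/43, 2947/264, 15215/1363, 155097/13894, 325409/29151

Using the convergent recurrence p_i = a_i*p_{i-1} + p_{i-2}, q_i = a_i*q_{i-1} + q_{i-2} with p_{-2}=0, p_{-1}=1, q_{-2}=1, q_{-1}=0:
  i=0: a_0=11, p_0 = 11*1 + 0 = 11, q_0 = 11*0 + 1 = 1.
  i=1: a_1=6, p_1 = 6*11 + 1 = 67, q_1 = 6*1 + 0 = 6.
  i=2: a_2=7, p_2 = 7*67 + 11 = 480, q_2 = 7*6 + 1 = 43.
  i=3: a_3=6, p_3 = 6*480 + 67 = 2947, q_3 = 6*43 + 6 = 264.
  i=4: a_4=5, p_4 = 5*2947 + 480 = 15215, q_4 = 5*264 + 43 = 1363.
  i=5: a_5=10, p_5 = 10*15215 + 2947 = 155097, q_5 = 10*1363 + 264 = 13894.
  i=6: a_6=2, p_6 = 2*155097 + 15215 = 325409, q_6 = 2*13894 + 1363 = 29151.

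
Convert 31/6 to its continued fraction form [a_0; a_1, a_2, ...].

[5; 6]

Run the Euclidean algorithm on 31 and 6; the successive quotients are the partial quotients a_0, a_1, ... (each step inverts the fractional part left over by the previous one):
  31 = 5*6 + 1, so a_0 = 5.
  6 = 6*1 + 0, so a_1 = 6.
The remainder reaches 0 after 2 divisions, so the expansion has 2 partial quotients, read off in order.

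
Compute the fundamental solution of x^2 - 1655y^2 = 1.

(x, y) = (320409, 7876)

First expand sqrt(1655) as a continued fraction. With x_i = (sqrt(1655) + m_i)/d_i and (m_0, d_0) = (0, 1): a_0 = floor(sqrt(1655)) = 40, since 40^2 = 1600 <= 1655 < 1681 = 41^2.
Iterate m_{i+1} = d_i*a_i - m_i, d_{i+1} = (1655 - m_{i+1}^2)/d_i, a_{i+1} = floor((a_0 + m_{i+1})/d_{i+1}):
  m_1 = 1*40 - 0 = 40, d_1 = (1655 - 40^2)/1 = 55/1 = 55, a_1 = floor((40 + 40)/55) = 1.
  m_2 = 55*1 - 40 = 15, d_2 = (1655 - 15^2)/55 = 1430/55 = 26, a_2 = floor((40 + 15)/26) = 2.
  m_3 = 26*2 - 15 = 37, d_3 = (1655 - 37^2)/26 = 286/26 = 11, a_3 = floor((40 + 37)/11) = 7.
  m_4 = 11*7 - 37 = 40, d_4 = (1655 - 40^2)/11 = 55/11 = 5, a_4 = floor((40 + 40)/5) = 16.
  m_5 = 5*16 - 40 = 40, d_5 = (1655 - 40^2)/5 = 55/5 = 11, a_5 = floor((40 + 40)/11) = 7.
  m_6 = 11*7 - 40 = 37, d_6 = (1655 - 37^2)/11 = 286/11 = 26, a_6 = floor((40 + 37)/26) = 2.
  m_7 = 26*2 - 37 = 15, d_7 = (1655 - 15^2)/26 = 1430/26 = 55, a_7 = floor((40 + 15)/55) = 1.
  m_8 = 55*1 - 15 = 40, d_8 = (1655 - 40^2)/55 = 55/55 = 1, a_8 = floor((40 + 40)/1) = 80.
  m_9 = 1*80 - 40 = 40, d_9 = (1655 - 40^2)/1 = 55/1 = 55: (m_9, d_9) = (m_1, d_1) = (40, 55), so from here the quotients repeat a_1, ..., a_8; the period length is 8.
So sqrt(1655) = [40; (1, 2, 7, 16, 7, 2, 1, 80)] with period length k = 8.
k is even, so the fundamental solution of x^2 - 1655y^2 = 1 is (p_{k-1}, q_{k-1}) = (p_7, q_7); compute convergents through index 7.
Convergents (p_i = a_i*p_{i-1} + p_{i-2}, q_i = a_i*q_{i-1} + q_{i-2} with p_{-2}=0, p_{-1}=1, q_{-2}=1, q_{-1}=0):
  i=0: a_0=40, p_0 = 40*1 + 0 = 40, q_0 = 40*0 + 1 = 1.
  i=1: a_1=1, p_1 = 1*40 + 1 = 41, q_1 = 1*1 + 0 = 1.
  i=2: a_2=2, p_2 = 2*41 + 40 = 122, q_2 = 2*1 + 1 = 3.
  i=3: a_3=7, p_3 = 7*122 + 41 = 895, q_3 = 7*3 + 1 = 22.
  i=4: a_4=16, p_4 = 16*895 + 122 = 14442, q_4 = 16*22 + 3 = 355.
  i=5: a_5=7, p_5 = 7*14442 + 895 = 101989, q_5 = 7*355 + 22 = 2507.
  i=6: a_6=2, p_6 = 2*101989 + 14442 = 218420, q_6 = 2*2507 + 355 = 5369.
  i=7: a_7=1, p_7 = 1*218420 + 101989 = 320409, q_7 = 1*5369 + 2507 = 7876.
Check: 320409^2 - 1655*7876^2 = 102661927281 - 102661927280 = 1, so (x, y) = (320409, 7876) solves the equation, and by the theorem it is the least positive solution.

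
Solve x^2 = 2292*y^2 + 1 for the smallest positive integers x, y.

(x, y) = (383, 8)

First expand sqrt(2292) as a continued fraction. With x_i = (sqrt(2292) + m_i)/d_i and (m_0, d_0) = (0, 1): a_0 = floor(sqrt(2292)) = 47, since 47^2 = 2209 <= 2292 < 2304 = 48^2.
Iterate m_{i+1} = d_i*a_i - m_i, d_{i+1} = (2292 - m_{i+1}^2)/d_i, a_{i+1} = floor((a_0 + m_{i+1})/d_{i+1}):
  m_1 = 1*47 - 0 = 47, d_1 = (2292 - 47^2)/1 = 83/1 = 83, a_1 = floor((47 + 47)/83) = 1.
  m_2 = 83*1 - 47 = 36, d_2 = (2292 - 36^2)/83 = 996/83 = 12, a_2 = floor((47 + 36)/12) = 6.
  m_3 = 12*6 - 36 = 36, d_3 = (2292 - 36^2)/12 = 996/12 = 83, a_3 = floor((47 + 36)/83) = 1.
  m_4 = 83*1 - 36 = 47, d_4 = (2292 - 47^2)/83 = 83/83 = 1, a_4 = floor((47 + 47)/1) = 94.
  m_5 = 1*94 - 47 = 47, d_5 = (2292 - 47^2)/1 = 83/1 = 83: (m_5, d_5) = (m_1, d_1) = (47, 83), so from here the quotients repeat a_1, ..., a_4; the period length is 4.
So sqrt(2292) = [47; (1, 6, 1, 94)] with period length k = 4.
k is even, so the fundamental solution of x^2 - 2292y^2 = 1 is (p_{k-1}, q_{k-1}) = (p_3, q_3); compute convergents through index 3.
Convergents (p_i = a_i*p_{i-1} + p_{i-2}, q_i = a_i*q_{i-1} + q_{i-2} with p_{-2}=0, p_{-1}=1, q_{-2}=1, q_{-1}=0):
  i=0: a_0=47, p_0 = 47*1 + 0 = 47, q_0 = 47*0 + 1 = 1.
  i=1: a_1=1, p_1 = 1*47 + 1 = 48, q_1 = 1*1 + 0 = 1.
  i=2: a_2=6, p_2 = 6*48 + 47 = 335, q_2 = 6*1 + 1 = 7.
  i=3: a_3=1, p_3 = 1*335 + 48 = 383, q_3 = 1*7 + 1 = 8.
Check: 383^2 - 2292*8^2 = 146689 - 146688 = 1, so (x, y) = (383, 8) solves the equation, and by the theorem it is the least positive solution.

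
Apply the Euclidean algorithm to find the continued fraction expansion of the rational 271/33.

[8; 4, 1, 2, 2]

Run the Euclidean algorithm on 271 and 33; the successive quotients are the partial quotients a_0, a_1, ... (each step inverts the fractional part left over by the previous one):
  271 = 8*33 + 7, so a_0 = 8.
  33 = 4*7 + 5, so a_1 = 4.
  7 = 1*5 + 2, so a_2 = 1.
  5 = 2*2 + 1, so a_3 = 2.
  2 = 2*1 + 0, so a_4 = 2.
The remainder reaches 0 after 5 divisions, so the expansion has 5 partial quotients, read off in order.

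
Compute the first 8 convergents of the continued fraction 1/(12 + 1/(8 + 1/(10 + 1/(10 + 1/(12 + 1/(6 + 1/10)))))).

0/1, 1/12, 8/97, 81/982, 818/9917, 9897/119986, 60200/729833, 611897/7418316

Using the convergent recurrence p_i = a_i*p_{i-1} + p_{i-2}, q_i = a_i*q_{i-1} + q_{i-2} with p_{-2}=0, p_{-1}=1, q_{-2}=1, q_{-1}=0:
  i=0: a_0=0, p_0 = 0*1 + 0 = 0, q_0 = 0*0 + 1 = 1.
  i=1: a_1=12, p_1 = 12*0 + 1 = 1, q_1 = 12*1 + 0 = 12.
  i=2: a_2=8, p_2 = 8*1 + 0 = 8, q_2 = 8*12 + 1 = 97.
  i=3: a_3=10, p_3 = 10*8 + 1 = 81, q_3 = 10*97 + 12 = 982.
  i=4: a_4=10, p_4 = 10*81 + 8 = 818, q_4 = 10*982 + 97 = 9917.
  i=5: a_5=12, p_5 = 12*818 + 81 = 9897, q_5 = 12*9917 + 982 = 119986.
  i=6: a_6=6, p_6 = 6*9897 + 818 = 60200, q_6 = 6*119986 + 9917 = 729833.
  i=7: a_7=10, p_7 = 10*60200 + 9897 = 611897, q_7 = 10*729833 + 119986 = 7418316.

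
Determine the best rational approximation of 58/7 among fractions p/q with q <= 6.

33/4

Expand x = 58/7 as a continued fraction with the Euclidean algorithm:
  58 = 8*7 + 2, so a_0 = 8.
  7 = 3*2 + 1, so a_1 = 3.
  2 = 2*1 + 0, so a_2 = 2.
so x = [8; 3, 2].
Convergents (p_i = a_i*p_{i-1} + p_{i-2}, q_i = a_i*q_{i-1} + q_{i-2} with p_{-2}=0, p_{-1}=1, q_{-2}=1, q_{-1}=0), until the denominator exceeds 6:
  i=0: a_0=8, p_0 = 8*1 + 0 = 8, q_0 = 8*0 + 1 = 1.
  i=1: a_1=3, p_1 = 3*8 + 1 = 25, q_1 = 3*1 + 0 = 3.
  i=2: a_2=2, p_2 = 2*25 + 8 = 58, q_2 = 2*3 + 1 = 7.
q_2 = 7 > 6, so the last convergent with denominator <= 6 is p_1/q_1 = 25/3.
The closest fraction with denominator <= 6 is either p_1/q_1 or the intermediate fraction (k*p_1 + p_0)/(k*q_1 + q_0) with the largest k >= 1 whose denominator stays <= 6; these approach x as k grows, and every other convergent or intermediate fraction in range is farther away.
Largest k: floor((6 - q_0)/q_1) = floor((6 - 1)/3) = 1.
That gives (1*25 + 8)/(1*3 + 1) = 33/4.
Compare the errors: |x - 25/3| = |58*3 - 25*7|/(7*3) = 1/21, and |x - 33/4| = |58*4 - 33*7|/(7*4) = 1/28.
Cross-multiplying, 1*21 = 21 < 28 = 1*28, so 1/28 is smaller: the intermediate fraction 33/4 is closer to x than 25/3.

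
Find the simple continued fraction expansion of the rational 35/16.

[2; 5, 3]

Run the Euclidean algorithm on 35 and 16; the successive quotients are the partial quotients a_0, a_1, ... (each step inverts the fractional part left over by the previous one):
  35 = 2*16 + 3, so a_0 = 2.
  16 = 5*3 + 1, so a_1 = 5.
  3 = 3*1 + 0, so a_2 = 3.
The remainder reaches 0 after 3 divisions, so the expansion has 3 partial quotients, read off in order.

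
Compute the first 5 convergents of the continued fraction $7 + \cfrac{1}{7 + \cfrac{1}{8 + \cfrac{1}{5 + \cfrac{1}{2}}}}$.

Using the convergent recurrence p_i = a_i*p_{i-1} + p_{i-2}, q_i = a_i*q_{i-1} + q_{i-2} with p_{-2}=0, p_{-1}=1, q_{-2}=1, q_{-1}=0:
  i=0: a_0=7, p_0 = 7*1 + 0 = 7, q_0 = 7*0 + 1 = 1.
  i=1: a_1=7, p_1 = 7*7 + 1 = 50, q_1 = 7*1 + 0 = 7.
  i=2: a_2=8, p_2 = 8*50 + 7 = 407, q_2 = 8*7 + 1 = 57.
  i=3: a_3=5, p_3 = 5*407 + 50 = 2085, q_3 = 5*57 + 7 = 292.
  i=4: a_4=2, p_4 = 2*2085 + 407 = 4577, q_4 = 2*292 + 57 = 641.

7/1, 50/7, 407/57, 2085/292, 4577/641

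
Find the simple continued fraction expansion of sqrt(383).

[19; (1, 1, 3, 19, 3, 1, 1, 38)]

Write x_i = (sqrt(383) + m_i)/d_i with (m_0, d_0) = (0, 1). a_0 = floor(sqrt(383)) = 19, since 19^2 = 361 <= 383 < 400 = 20^2.
Iterate m_{i+1} = d_i*a_i - m_i, d_{i+1} = (383 - m_{i+1}^2)/d_i, a_{i+1} = floor((a_0 + m_{i+1})/d_{i+1}):
  m_1 = 1*19 - 0 = 19, d_1 = (383 - 19^2)/1 = 22/1 = 22, a_1 = floor((19 + 19)/22) = 1.
  m_2 = 22*1 - 19 = 3, d_2 = (383 - 3^2)/22 = 374/22 = 17, a_2 = floor((19 + 3)/17) = 1.
  m_3 = 17*1 - 3 = 14, d_3 = (383 - 14^2)/17 = 187/17 = 11, a_3 = floor((19 + 14)/11) = 3.
  m_4 = 11*3 - 14 = 19, d_4 = (383 - 19^2)/11 = 22/11 = 2, a_4 = floor((19 + 19)/2) = 19.
  m_5 = 2*19 - 19 = 19, d_5 = (383 - 19^2)/2 = 22/2 = 11, a_5 = floor((19 + 19)/11) = 3.
  m_6 = 11*3 - 19 = 14, d_6 = (383 - 14^2)/11 = 187/11 = 17, a_6 = floor((19 + 14)/17) = 1.
  m_7 = 17*1 - 14 = 3, d_7 = (383 - 3^2)/17 = 374/17 = 22, a_7 = floor((19 + 3)/22) = 1.
  m_8 = 22*1 - 3 = 19, d_8 = (383 - 19^2)/22 = 22/22 = 1, a_8 = floor((19 + 19)/1) = 38.
  m_9 = 1*38 - 19 = 19, d_9 = (383 - 19^2)/1 = 22/1 = 22: (m_9, d_9) = (m_1, d_1) = (19, 22), so from here the quotients repeat a_1, ..., a_8; the period length is 8.
Hence the expansion of sqrt(383) is a_0 = 19 followed by the repeating block 1, 1, 3, 19, 3, 1, 1, 38 (period 8).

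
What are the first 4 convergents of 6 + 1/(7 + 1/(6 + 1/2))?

6/1, 43/7, 264/43, 571/93

Using the convergent recurrence p_i = a_i*p_{i-1} + p_{i-2}, q_i = a_i*q_{i-1} + q_{i-2} with p_{-2}=0, p_{-1}=1, q_{-2}=1, q_{-1}=0:
  i=0: a_0=6, p_0 = 6*1 + 0 = 6, q_0 = 6*0 + 1 = 1.
  i=1: a_1=7, p_1 = 7*6 + 1 = 43, q_1 = 7*1 + 0 = 7.
  i=2: a_2=6, p_2 = 6*43 + 6 = 264, q_2 = 6*7 + 1 = 43.
  i=3: a_3=2, p_3 = 2*264 + 43 = 571, q_3 = 2*43 + 7 = 93.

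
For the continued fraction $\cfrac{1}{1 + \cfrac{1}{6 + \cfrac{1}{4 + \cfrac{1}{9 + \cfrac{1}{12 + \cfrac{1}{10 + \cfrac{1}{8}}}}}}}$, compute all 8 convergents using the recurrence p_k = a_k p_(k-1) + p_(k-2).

0/1, 1/1, 6/7, 25/29, 231/268, 2797/3245, 28201/32718, 228405/264989

Using the convergent recurrence p_i = a_i*p_{i-1} + p_{i-2}, q_i = a_i*q_{i-1} + q_{i-2} with p_{-2}=0, p_{-1}=1, q_{-2}=1, q_{-1}=0:
  i=0: a_0=0, p_0 = 0*1 + 0 = 0, q_0 = 0*0 + 1 = 1.
  i=1: a_1=1, p_1 = 1*0 + 1 = 1, q_1 = 1*1 + 0 = 1.
  i=2: a_2=6, p_2 = 6*1 + 0 = 6, q_2 = 6*1 + 1 = 7.
  i=3: a_3=4, p_3 = 4*6 + 1 = 25, q_3 = 4*7 + 1 = 29.
  i=4: a_4=9, p_4 = 9*25 + 6 = 231, q_4 = 9*29 + 7 = 268.
  i=5: a_5=12, p_5 = 12*231 + 25 = 2797, q_5 = 12*268 + 29 = 3245.
  i=6: a_6=10, p_6 = 10*2797 + 231 = 28201, q_6 = 10*3245 + 268 = 32718.
  i=7: a_7=8, p_7 = 8*28201 + 2797 = 228405, q_7 = 8*32718 + 3245 = 264989.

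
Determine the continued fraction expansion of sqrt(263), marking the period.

[16; (4, 1, 1, 1, 1, 15, 1, 1, 1, 1, 4, 32)]

Write x_i = (sqrt(263) + m_i)/d_i with (m_0, d_0) = (0, 1). a_0 = floor(sqrt(263)) = 16, since 16^2 = 256 <= 263 < 289 = 17^2.
Iterate m_{i+1} = d_i*a_i - m_i, d_{i+1} = (263 - m_{i+1}^2)/d_i, a_{i+1} = floor((a_0 + m_{i+1})/d_{i+1}):
  m_1 = 1*16 - 0 = 16, d_1 = (263 - 16^2)/1 = 7/1 = 7, a_1 = floor((16 + 16)/7) = 4.
  m_2 = 7*4 - 16 = 12, d_2 = (263 - 12^2)/7 = 119/7 = 17, a_2 = floor((16 + 12)/17) = 1.
  m_3 = 17*1 - 12 = 5, d_3 = (263 - 5^2)/17 = 238/17 = 14, a_3 = floor((16 + 5)/14) = 1.
  m_4 = 14*1 - 5 = 9, d_4 = (263 - 9^2)/14 = 182/14 = 13, a_4 = floor((16 + 9)/13) = 1.
  m_5 = 13*1 - 9 = 4, d_5 = (263 - 4^2)/13 = 247/13 = 19, a_5 = floor((16 + 4)/19) = 1.
  m_6 = 19*1 - 4 = 15, d_6 = (263 - 15^2)/19 = 38/19 = 2, a_6 = floor((16 + 15)/2) = 15.
  m_7 = 2*15 - 15 = 15, d_7 = (263 - 15^2)/2 = 38/2 = 19, a_7 = floor((16 + 15)/19) = 1.
  m_8 = 19*1 - 15 = 4, d_8 = (263 - 4^2)/19 = 247/19 = 13, a_8 = floor((16 + 4)/13) = 1.
  m_9 = 13*1 - 4 = 9, d_9 = (263 - 9^2)/13 = 182/13 = 14, a_9 = floor((16 + 9)/14) = 1.
  m_10 = 14*1 - 9 = 5, d_10 = (263 - 5^2)/14 = 238/14 = 17, a_10 = floor((16 + 5)/17) = 1.
  m_11 = 17*1 - 5 = 12, d_11 = (263 - 12^2)/17 = 119/17 = 7, a_11 = floor((16 + 12)/7) = 4.
  m_12 = 7*4 - 12 = 16, d_12 = (263 - 16^2)/7 = 7/7 = 1, a_12 = floor((16 + 16)/1) = 32.
  m_13 = 1*32 - 16 = 16, d_13 = (263 - 16^2)/1 = 7/1 = 7: (m_13, d_13) = (m_1, d_1) = (16, 7), so from here the quotients repeat a_1, ..., a_12; the period length is 12.
Hence the expansion of sqrt(263) is a_0 = 16 followed by the repeating block 4, 1, 1, 1, 1, 15, 1, 1, 1, 1, 4, 32 (period 12).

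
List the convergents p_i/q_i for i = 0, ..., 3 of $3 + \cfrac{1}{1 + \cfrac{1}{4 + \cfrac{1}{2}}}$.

Using the convergent recurrence p_i = a_i*p_{i-1} + p_{i-2}, q_i = a_i*q_{i-1} + q_{i-2} with p_{-2}=0, p_{-1}=1, q_{-2}=1, q_{-1}=0:
  i=0: a_0=3, p_0 = 3*1 + 0 = 3, q_0 = 3*0 + 1 = 1.
  i=1: a_1=1, p_1 = 1*3 + 1 = 4, q_1 = 1*1 + 0 = 1.
  i=2: a_2=4, p_2 = 4*4 + 3 = 19, q_2 = 4*1 + 1 = 5.
  i=3: a_3=2, p_3 = 2*19 + 4 = 42, q_3 = 2*5 + 1 = 11.

3/1, 4/1, 19/5, 42/11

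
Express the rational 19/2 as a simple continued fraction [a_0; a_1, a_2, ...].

[9; 2]

Run the Euclidean algorithm on 19 and 2; the successive quotients are the partial quotients a_0, a_1, ... (each step inverts the fractional part left over by the previous one):
  19 = 9*2 + 1, so a_0 = 9.
  2 = 2*1 + 0, so a_1 = 2.
The remainder reaches 0 after 2 divisions, so the expansion has 2 partial quotients, read off in order.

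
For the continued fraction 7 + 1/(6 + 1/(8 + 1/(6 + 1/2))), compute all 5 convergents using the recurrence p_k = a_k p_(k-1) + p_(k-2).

7/1, 43/6, 351/49, 2149/300, 4649/649

Using the convergent recurrence p_i = a_i*p_{i-1} + p_{i-2}, q_i = a_i*q_{i-1} + q_{i-2} with p_{-2}=0, p_{-1}=1, q_{-2}=1, q_{-1}=0:
  i=0: a_0=7, p_0 = 7*1 + 0 = 7, q_0 = 7*0 + 1 = 1.
  i=1: a_1=6, p_1 = 6*7 + 1 = 43, q_1 = 6*1 + 0 = 6.
  i=2: a_2=8, p_2 = 8*43 + 7 = 351, q_2 = 8*6 + 1 = 49.
  i=3: a_3=6, p_3 = 6*351 + 43 = 2149, q_3 = 6*49 + 6 = 300.
  i=4: a_4=2, p_4 = 2*2149 + 351 = 4649, q_4 = 2*300 + 49 = 649.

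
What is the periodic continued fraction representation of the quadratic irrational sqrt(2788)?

Write x_i = (sqrt(2788) + m_i)/d_i with (m_0, d_0) = (0, 1). a_0 = floor(sqrt(2788)) = 52, since 52^2 = 2704 <= 2788 < 2809 = 53^2.
Iterate m_{i+1} = d_i*a_i - m_i, d_{i+1} = (2788 - m_{i+1}^2)/d_i, a_{i+1} = floor((a_0 + m_{i+1})/d_{i+1}):
  m_1 = 1*52 - 0 = 52, d_1 = (2788 - 52^2)/1 = 84/1 = 84, a_1 = floor((52 + 52)/84) = 1.
  m_2 = 84*1 - 52 = 32, d_2 = (2788 - 32^2)/84 = 1764/84 = 21, a_2 = floor((52 + 32)/21) = 4.
  m_3 = 21*4 - 32 = 52, d_3 = (2788 - 52^2)/21 = 84/21 = 4, a_3 = floor((52 + 52)/4) = 26.
  m_4 = 4*26 - 52 = 52, d_4 = (2788 - 52^2)/4 = 84/4 = 21, a_4 = floor((52 + 52)/21) = 4.
  m_5 = 21*4 - 52 = 32, d_5 = (2788 - 32^2)/21 = 1764/21 = 84, a_5 = floor((52 + 32)/84) = 1.
  m_6 = 84*1 - 32 = 52, d_6 = (2788 - 52^2)/84 = 84/84 = 1, a_6 = floor((52 + 52)/1) = 104.
  m_7 = 1*104 - 52 = 52, d_7 = (2788 - 52^2)/1 = 84/1 = 84: (m_7, d_7) = (m_1, d_1) = (52, 84), so from here the quotients repeat a_1, ..., a_6; the period length is 6.
Hence the expansion of sqrt(2788) is a_0 = 52 followed by the repeating block 1, 4, 26, 4, 1, 104 (period 6).

[52; (1, 4, 26, 4, 1, 104)]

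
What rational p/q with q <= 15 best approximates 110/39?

Expand x = 110/39 as a continued fraction with the Euclidean algorithm:
  110 = 2*39 + 32, so a_0 = 2.
  39 = 1*32 + 7, so a_1 = 1.
  32 = 4*7 + 4, so a_2 = 4.
  7 = 1*4 + 3, so a_3 = 1.
  4 = 1*3 + 1, so a_4 = 1.
  3 = 3*1 + 0, so a_5 = 3.
so x = [2; 1, 4, 1, 1, 3].
Convergents (p_i = a_i*p_{i-1} + p_{i-2}, q_i = a_i*q_{i-1} + q_{i-2} with p_{-2}=0, p_{-1}=1, q_{-2}=1, q_{-1}=0), until the denominator exceeds 15:
  i=0: a_0=2, p_0 = 2*1 + 0 = 2, q_0 = 2*0 + 1 = 1.
  i=1: a_1=1, p_1 = 1*2 + 1 = 3, q_1 = 1*1 + 0 = 1.
  i=2: a_2=4, p_2 = 4*3 + 2 = 14, q_2 = 4*1 + 1 = 5.
  i=3: a_3=1, p_3 = 1*14 + 3 = 17, q_3 = 1*5 + 1 = 6.
  i=4: a_4=1, p_4 = 1*17 + 14 = 31, q_4 = 1*6 + 5 = 11.
  i=5: a_5=3, p_5 = 3*31 + 17 = 110, q_5 = 3*11 + 6 = 39.
q_5 = 39 > 15, so the last convergent with denominator <= 15 is p_4/q_4 = 31/11.
The closest fraction with denominator <= 15 is either p_4/q_4 or the intermediate fraction (k*p_4 + p_3)/(k*q_4 + q_3) with the largest k >= 1 whose denominator stays <= 15; these approach x as k grows, and every other convergent or intermediate fraction in range is farther away.
Largest k: floor((15 - q_3)/q_4) = floor((15 - 6)/11) = 0.
Since k = 0, no intermediate fraction beyond p_4/q_4 has denominator <= 15, so the convergent 31/11 is the closest (its error is |110*11 - 31*39|/(39*11) = 1/429).

31/11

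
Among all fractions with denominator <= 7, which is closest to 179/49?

Expand x = 179/49 as a continued fraction with the Euclidean algorithm:
  179 = 3*49 + 32, so a_0 = 3.
  49 = 1*32 + 17, so a_1 = 1.
  32 = 1*17 + 15, so a_2 = 1.
  17 = 1*15 + 2, so a_3 = 1.
  15 = 7*2 + 1, so a_4 = 7.
  2 = 2*1 + 0, so a_5 = 2.
so x = [3; 1, 1, 1, 7, 2].
Convergents (p_i = a_i*p_{i-1} + p_{i-2}, q_i = a_i*q_{i-1} + q_{i-2} with p_{-2}=0, p_{-1}=1, q_{-2}=1, q_{-1}=0), until the denominator exceeds 7:
  i=0: a_0=3, p_0 = 3*1 + 0 = 3, q_0 = 3*0 + 1 = 1.
  i=1: a_1=1, p_1 = 1*3 + 1 = 4, q_1 = 1*1 + 0 = 1.
  i=2: a_2=1, p_2 = 1*4 + 3 = 7, q_2 = 1*1 + 1 = 2.
  i=3: a_3=1, p_3 = 1*7 + 4 = 11, q_3 = 1*2 + 1 = 3.
  i=4: a_4=7, p_4 = 7*11 + 7 = 84, q_4 = 7*3 + 2 = 23.
q_4 = 23 > 7, so the last convergent with denominator <= 7 is p_3/q_3 = 11/3.
The closest fraction with denominator <= 7 is either p_3/q_3 or the intermediate fraction (k*p_3 + p_2)/(k*q_3 + q_2) with the largest k >= 1 whose denominator stays <= 7; these approach x as k grows, and every other convergent or intermediate fraction in range is farther away.
Largest k: floor((7 - q_2)/q_3) = floor((7 - 2)/3) = 1.
That gives (1*11 + 7)/(1*3 + 2) = 18/5.
Compare the errors: |x - 11/3| = |179*3 - 11*49|/(49*3) = 2/147, and |x - 18/5| = |179*5 - 18*49|/(49*5) = 13/245.
Cross-multiplying, 2*245 = 490 < 1911 = 13*147, so 2/147 is smaller: the convergent 11/3 is closer to x than 18/5.

11/3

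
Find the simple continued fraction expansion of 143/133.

[1; 13, 3, 3]

Run the Euclidean algorithm on 143 and 133; the successive quotients are the partial quotients a_0, a_1, ... (each step inverts the fractional part left over by the previous one):
  143 = 1*133 + 10, so a_0 = 1.
  133 = 13*10 + 3, so a_1 = 13.
  10 = 3*3 + 1, so a_2 = 3.
  3 = 3*1 + 0, so a_3 = 3.
The remainder reaches 0 after 4 divisions, so the expansion has 4 partial quotients, read off in order.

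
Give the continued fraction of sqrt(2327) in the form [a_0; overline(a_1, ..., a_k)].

[48; overline(4, 5, 2, 2, 1, 6, 1, 2, 2, 5, 4, 96)]

Write x_i = (sqrt(2327) + m_i)/d_i with (m_0, d_0) = (0, 1). a_0 = floor(sqrt(2327)) = 48, since 48^2 = 2304 <= 2327 < 2401 = 49^2.
Iterate m_{i+1} = d_i*a_i - m_i, d_{i+1} = (2327 - m_{i+1}^2)/d_i, a_{i+1} = floor((a_0 + m_{i+1})/d_{i+1}):
  m_1 = 1*48 - 0 = 48, d_1 = (2327 - 48^2)/1 = 23/1 = 23, a_1 = floor((48 + 48)/23) = 4.
  m_2 = 23*4 - 48 = 44, d_2 = (2327 - 44^2)/23 = 391/23 = 17, a_2 = floor((48 + 44)/17) = 5.
  m_3 = 17*5 - 44 = 41, d_3 = (2327 - 41^2)/17 = 646/17 = 38, a_3 = floor((48 + 41)/38) = 2.
  m_4 = 38*2 - 41 = 35, d_4 = (2327 - 35^2)/38 = 1102/38 = 29, a_4 = floor((48 + 35)/29) = 2.
  m_5 = 29*2 - 35 = 23, d_5 = (2327 - 23^2)/29 = 1798/29 = 62, a_5 = floor((48 + 23)/62) = 1.
  m_6 = 62*1 - 23 = 39, d_6 = (2327 - 39^2)/62 = 806/62 = 13, a_6 = floor((48 + 39)/13) = 6.
  m_7 = 13*6 - 39 = 39, d_7 = (2327 - 39^2)/13 = 806/13 = 62, a_7 = floor((48 + 39)/62) = 1.
  m_8 = 62*1 - 39 = 23, d_8 = (2327 - 23^2)/62 = 1798/62 = 29, a_8 = floor((48 + 23)/29) = 2.
  m_9 = 29*2 - 23 = 35, d_9 = (2327 - 35^2)/29 = 1102/29 = 38, a_9 = floor((48 + 35)/38) = 2.
  m_10 = 38*2 - 35 = 41, d_10 = (2327 - 41^2)/38 = 646/38 = 17, a_10 = floor((48 + 41)/17) = 5.
  m_11 = 17*5 - 41 = 44, d_11 = (2327 - 44^2)/17 = 391/17 = 23, a_11 = floor((48 + 44)/23) = 4.
  m_12 = 23*4 - 44 = 48, d_12 = (2327 - 48^2)/23 = 23/23 = 1, a_12 = floor((48 + 48)/1) = 96.
  m_13 = 1*96 - 48 = 48, d_13 = (2327 - 48^2)/1 = 23/1 = 23: (m_13, d_13) = (m_1, d_1) = (48, 23), so from here the quotients repeat a_1, ..., a_12; the period length is 12.
Hence the expansion of sqrt(2327) is a_0 = 48 followed by the repeating block 4, 5, 2, 2, 1, 6, 1, 2, 2, 5, 4, 96 (period 12).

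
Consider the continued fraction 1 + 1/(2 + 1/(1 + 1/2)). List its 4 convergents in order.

1/1, 3/2, 4/3, 11/8

Using the convergent recurrence p_i = a_i*p_{i-1} + p_{i-2}, q_i = a_i*q_{i-1} + q_{i-2} with p_{-2}=0, p_{-1}=1, q_{-2}=1, q_{-1}=0:
  i=0: a_0=1, p_0 = 1*1 + 0 = 1, q_0 = 1*0 + 1 = 1.
  i=1: a_1=2, p_1 = 2*1 + 1 = 3, q_1 = 2*1 + 0 = 2.
  i=2: a_2=1, p_2 = 1*3 + 1 = 4, q_2 = 1*2 + 1 = 3.
  i=3: a_3=2, p_3 = 2*4 + 3 = 11, q_3 = 2*3 + 2 = 8.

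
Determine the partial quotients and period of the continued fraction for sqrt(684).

Write x_i = (sqrt(684) + m_i)/d_i with (m_0, d_0) = (0, 1). a_0 = floor(sqrt(684)) = 26, since 26^2 = 676 <= 684 < 729 = 27^2.
Iterate m_{i+1} = d_i*a_i - m_i, d_{i+1} = (684 - m_{i+1}^2)/d_i, a_{i+1} = floor((a_0 + m_{i+1})/d_{i+1}):
  m_1 = 1*26 - 0 = 26, d_1 = (684 - 26^2)/1 = 8/1 = 8, a_1 = floor((26 + 26)/8) = 6.
  m_2 = 8*6 - 26 = 22, d_2 = (684 - 22^2)/8 = 200/8 = 25, a_2 = floor((26 + 22)/25) = 1.
  m_3 = 25*1 - 22 = 3, d_3 = (684 - 3^2)/25 = 675/25 = 27, a_3 = floor((26 + 3)/27) = 1.
  m_4 = 27*1 - 3 = 24, d_4 = (684 - 24^2)/27 = 108/27 = 4, a_4 = floor((26 + 24)/4) = 12.
  m_5 = 4*12 - 24 = 24, d_5 = (684 - 24^2)/4 = 108/4 = 27, a_5 = floor((26 + 24)/27) = 1.
  m_6 = 27*1 - 24 = 3, d_6 = (684 - 3^2)/27 = 675/27 = 25, a_6 = floor((26 + 3)/25) = 1.
  m_7 = 25*1 - 3 = 22, d_7 = (684 - 22^2)/25 = 200/25 = 8, a_7 = floor((26 + 22)/8) = 6.
  m_8 = 8*6 - 22 = 26, d_8 = (684 - 26^2)/8 = 8/8 = 1, a_8 = floor((26 + 26)/1) = 52.
  m_9 = 1*52 - 26 = 26, d_9 = (684 - 26^2)/1 = 8/1 = 8: (m_9, d_9) = (m_1, d_1) = (26, 8), so from here the quotients repeat a_1, ..., a_8; the period length is 8.
Hence the expansion of sqrt(684) is a_0 = 26 followed by the repeating block 6, 1, 1, 12, 1, 1, 6, 52 (period 8).

[26; (6, 1, 1, 12, 1, 1, 6, 52)]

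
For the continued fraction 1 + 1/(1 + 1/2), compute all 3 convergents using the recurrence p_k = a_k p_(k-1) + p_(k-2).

1/1, 2/1, 5/3

Using the convergent recurrence p_i = a_i*p_{i-1} + p_{i-2}, q_i = a_i*q_{i-1} + q_{i-2} with p_{-2}=0, p_{-1}=1, q_{-2}=1, q_{-1}=0:
  i=0: a_0=1, p_0 = 1*1 + 0 = 1, q_0 = 1*0 + 1 = 1.
  i=1: a_1=1, p_1 = 1*1 + 1 = 2, q_1 = 1*1 + 0 = 1.
  i=2: a_2=2, p_2 = 2*2 + 1 = 5, q_2 = 2*1 + 1 = 3.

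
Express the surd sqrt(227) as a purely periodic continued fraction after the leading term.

[15; (15, 30)]

Write x_i = (sqrt(227) + m_i)/d_i with (m_0, d_0) = (0, 1). a_0 = floor(sqrt(227)) = 15, since 15^2 = 225 <= 227 < 256 = 16^2.
Iterate m_{i+1} = d_i*a_i - m_i, d_{i+1} = (227 - m_{i+1}^2)/d_i, a_{i+1} = floor((a_0 + m_{i+1})/d_{i+1}):
  m_1 = 1*15 - 0 = 15, d_1 = (227 - 15^2)/1 = 2/1 = 2, a_1 = floor((15 + 15)/2) = 15.
  m_2 = 2*15 - 15 = 15, d_2 = (227 - 15^2)/2 = 2/2 = 1, a_2 = floor((15 + 15)/1) = 30.
  m_3 = 1*30 - 15 = 15, d_3 = (227 - 15^2)/1 = 2/1 = 2: (m_3, d_3) = (m_1, d_1) = (15, 2), so from here the quotients repeat a_1, a_2; the period length is 2.
Hence the expansion of sqrt(227) is a_0 = 15 followed by the repeating block 15, 30 (period 2).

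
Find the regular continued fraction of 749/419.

Run the Euclidean algorithm on 749 and 419; the successive quotients are the partial quotients a_0, a_1, ... (each step inverts the fractional part left over by the previous one):
  749 = 1*419 + 330, so a_0 = 1.
  419 = 1*330 + 89, so a_1 = 1.
  330 = 3*89 + 63, so a_2 = 3.
  89 = 1*63 + 26, so a_3 = 1.
  63 = 2*26 + 11, so a_4 = 2.
  26 = 2*11 + 4, so a_5 = 2.
  11 = 2*4 + 3, so a_6 = 2.
  4 = 1*3 + 1, so a_7 = 1.
  3 = 3*1 + 0, so a_8 = 3.
The remainder reaches 0 after 9 divisions, so the expansion has 9 partial quotients, read off in order.

[1; 1, 3, 1, 2, 2, 2, 1, 3]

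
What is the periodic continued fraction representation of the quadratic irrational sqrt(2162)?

[46; (2, 92)]

Write x_i = (sqrt(2162) + m_i)/d_i with (m_0, d_0) = (0, 1). a_0 = floor(sqrt(2162)) = 46, since 46^2 = 2116 <= 2162 < 2209 = 47^2.
Iterate m_{i+1} = d_i*a_i - m_i, d_{i+1} = (2162 - m_{i+1}^2)/d_i, a_{i+1} = floor((a_0 + m_{i+1})/d_{i+1}):
  m_1 = 1*46 - 0 = 46, d_1 = (2162 - 46^2)/1 = 46/1 = 46, a_1 = floor((46 + 46)/46) = 2.
  m_2 = 46*2 - 46 = 46, d_2 = (2162 - 46^2)/46 = 46/46 = 1, a_2 = floor((46 + 46)/1) = 92.
  m_3 = 1*92 - 46 = 46, d_3 = (2162 - 46^2)/1 = 46/1 = 46: (m_3, d_3) = (m_1, d_1) = (46, 46), so from here the quotients repeat a_1, a_2; the period length is 2.
Hence the expansion of sqrt(2162) is a_0 = 46 followed by the repeating block 2, 92 (period 2).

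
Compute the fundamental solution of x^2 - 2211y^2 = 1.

(x, y) = (2210, 47)

First expand sqrt(2211) as a continued fraction. With x_i = (sqrt(2211) + m_i)/d_i and (m_0, d_0) = (0, 1): a_0 = floor(sqrt(2211)) = 47, since 47^2 = 2209 <= 2211 < 2304 = 48^2.
Iterate m_{i+1} = d_i*a_i - m_i, d_{i+1} = (2211 - m_{i+1}^2)/d_i, a_{i+1} = floor((a_0 + m_{i+1})/d_{i+1}):
  m_1 = 1*47 - 0 = 47, d_1 = (2211 - 47^2)/1 = 2/1 = 2, a_1 = floor((47 + 47)/2) = 47.
  m_2 = 2*47 - 47 = 47, d_2 = (2211 - 47^2)/2 = 2/2 = 1, a_2 = floor((47 + 47)/1) = 94.
  m_3 = 1*94 - 47 = 47, d_3 = (2211 - 47^2)/1 = 2/1 = 2: (m_3, d_3) = (m_1, d_1) = (47, 2), so from here the quotients repeat a_1, a_2; the period length is 2.
So sqrt(2211) = [47; (47, 94)] with period length k = 2.
k is even, so the fundamental solution of x^2 - 2211y^2 = 1 is (p_{k-1}, q_{k-1}) = (p_1, q_1); compute convergents through index 1.
Convergents (p_i = a_i*p_{i-1} + p_{i-2}, q_i = a_i*q_{i-1} + q_{i-2} with p_{-2}=0, p_{-1}=1, q_{-2}=1, q_{-1}=0):
  i=0: a_0=47, p_0 = 47*1 + 0 = 47, q_0 = 47*0 + 1 = 1.
  i=1: a_1=47, p_1 = 47*47 + 1 = 2210, q_1 = 47*1 + 0 = 47.
Check: 2210^2 - 2211*47^2 = 4884100 - 4884099 = 1, so (x, y) = (2210, 47) solves the equation, and by the theorem it is the least positive solution.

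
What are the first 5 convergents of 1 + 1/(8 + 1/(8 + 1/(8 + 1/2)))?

Using the convergent recurrence p_i = a_i*p_{i-1} + p_{i-2}, q_i = a_i*q_{i-1} + q_{i-2} with p_{-2}=0, p_{-1}=1, q_{-2}=1, q_{-1}=0:
  i=0: a_0=1, p_0 = 1*1 + 0 = 1, q_0 = 1*0 + 1 = 1.
  i=1: a_1=8, p_1 = 8*1 + 1 = 9, q_1 = 8*1 + 0 = 8.
  i=2: a_2=8, p_2 = 8*9 + 1 = 73, q_2 = 8*8 + 1 = 65.
  i=3: a_3=8, p_3 = 8*73 + 9 = 593, q_3 = 8*65 + 8 = 528.
  i=4: a_4=2, p_4 = 2*593 + 73 = 1259, q_4 = 2*528 + 65 = 1121.

1/1, 9/8, 73/65, 593/528, 1259/1121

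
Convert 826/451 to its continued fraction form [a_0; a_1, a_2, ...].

[1; 1, 4, 1, 14, 5]

Run the Euclidean algorithm on 826 and 451; the successive quotients are the partial quotients a_0, a_1, ... (each step inverts the fractional part left over by the previous one):
  826 = 1*451 + 375, so a_0 = 1.
  451 = 1*375 + 76, so a_1 = 1.
  375 = 4*76 + 71, so a_2 = 4.
  76 = 1*71 + 5, so a_3 = 1.
  71 = 14*5 + 1, so a_4 = 14.
  5 = 5*1 + 0, so a_5 = 5.
The remainder reaches 0 after 6 divisions, so the expansion has 6 partial quotients, read off in order.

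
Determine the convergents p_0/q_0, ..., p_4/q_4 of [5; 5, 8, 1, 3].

5/1, 26/5, 213/41, 239/46, 930/179

Using the convergent recurrence p_i = a_i*p_{i-1} + p_{i-2}, q_i = a_i*q_{i-1} + q_{i-2} with p_{-2}=0, p_{-1}=1, q_{-2}=1, q_{-1}=0:
  i=0: a_0=5, p_0 = 5*1 + 0 = 5, q_0 = 5*0 + 1 = 1.
  i=1: a_1=5, p_1 = 5*5 + 1 = 26, q_1 = 5*1 + 0 = 5.
  i=2: a_2=8, p_2 = 8*26 + 5 = 213, q_2 = 8*5 + 1 = 41.
  i=3: a_3=1, p_3 = 1*213 + 26 = 239, q_3 = 1*41 + 5 = 46.
  i=4: a_4=3, p_4 = 3*239 + 213 = 930, q_4 = 3*46 + 41 = 179.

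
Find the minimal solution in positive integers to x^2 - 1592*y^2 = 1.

(x, y) = (399, 10)

First expand sqrt(1592) as a continued fraction. With x_i = (sqrt(1592) + m_i)/d_i and (m_0, d_0) = (0, 1): a_0 = floor(sqrt(1592)) = 39, since 39^2 = 1521 <= 1592 < 1600 = 40^2.
Iterate m_{i+1} = d_i*a_i - m_i, d_{i+1} = (1592 - m_{i+1}^2)/d_i, a_{i+1} = floor((a_0 + m_{i+1})/d_{i+1}):
  m_1 = 1*39 - 0 = 39, d_1 = (1592 - 39^2)/1 = 71/1 = 71, a_1 = floor((39 + 39)/71) = 1.
  m_2 = 71*1 - 39 = 32, d_2 = (1592 - 32^2)/71 = 568/71 = 8, a_2 = floor((39 + 32)/8) = 8.
  m_3 = 8*8 - 32 = 32, d_3 = (1592 - 32^2)/8 = 568/8 = 71, a_3 = floor((39 + 32)/71) = 1.
  m_4 = 71*1 - 32 = 39, d_4 = (1592 - 39^2)/71 = 71/71 = 1, a_4 = floor((39 + 39)/1) = 78.
  m_5 = 1*78 - 39 = 39, d_5 = (1592 - 39^2)/1 = 71/1 = 71: (m_5, d_5) = (m_1, d_1) = (39, 71), so from here the quotients repeat a_1, ..., a_4; the period length is 4.
So sqrt(1592) = [39; (1, 8, 1, 78)] with period length k = 4.
k is even, so the fundamental solution of x^2 - 1592y^2 = 1 is (p_{k-1}, q_{k-1}) = (p_3, q_3); compute convergents through index 3.
Convergents (p_i = a_i*p_{i-1} + p_{i-2}, q_i = a_i*q_{i-1} + q_{i-2} with p_{-2}=0, p_{-1}=1, q_{-2}=1, q_{-1}=0):
  i=0: a_0=39, p_0 = 39*1 + 0 = 39, q_0 = 39*0 + 1 = 1.
  i=1: a_1=1, p_1 = 1*39 + 1 = 40, q_1 = 1*1 + 0 = 1.
  i=2: a_2=8, p_2 = 8*40 + 39 = 359, q_2 = 8*1 + 1 = 9.
  i=3: a_3=1, p_3 = 1*359 + 40 = 399, q_3 = 1*9 + 1 = 10.
Check: 399^2 - 1592*10^2 = 159201 - 159200 = 1, so (x, y) = (399, 10) solves the equation, and by the theorem it is the least positive solution.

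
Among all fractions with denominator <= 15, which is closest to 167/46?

29/8

Expand x = 167/46 as a continued fraction with the Euclidean algorithm:
  167 = 3*46 + 29, so a_0 = 3.
  46 = 1*29 + 17, so a_1 = 1.
  29 = 1*17 + 12, so a_2 = 1.
  17 = 1*12 + 5, so a_3 = 1.
  12 = 2*5 + 2, so a_4 = 2.
  5 = 2*2 + 1, so a_5 = 2.
  2 = 2*1 + 0, so a_6 = 2.
so x = [3; 1, 1, 1, 2, 2, 2].
Convergents (p_i = a_i*p_{i-1} + p_{i-2}, q_i = a_i*q_{i-1} + q_{i-2} with p_{-2}=0, p_{-1}=1, q_{-2}=1, q_{-1}=0), until the denominator exceeds 15:
  i=0: a_0=3, p_0 = 3*1 + 0 = 3, q_0 = 3*0 + 1 = 1.
  i=1: a_1=1, p_1 = 1*3 + 1 = 4, q_1 = 1*1 + 0 = 1.
  i=2: a_2=1, p_2 = 1*4 + 3 = 7, q_2 = 1*1 + 1 = 2.
  i=3: a_3=1, p_3 = 1*7 + 4 = 11, q_3 = 1*2 + 1 = 3.
  i=4: a_4=2, p_4 = 2*11 + 7 = 29, q_4 = 2*3 + 2 = 8.
  i=5: a_5=2, p_5 = 2*29 + 11 = 69, q_5 = 2*8 + 3 = 19.
q_5 = 19 > 15, so the last convergent with denominator <= 15 is p_4/q_4 = 29/8.
The closest fraction with denominator <= 15 is either p_4/q_4 or the intermediate fraction (k*p_4 + p_3)/(k*q_4 + q_3) with the largest k >= 1 whose denominator stays <= 15; these approach x as k grows, and every other convergent or intermediate fraction in range is farther away.
Largest k: floor((15 - q_3)/q_4) = floor((15 - 3)/8) = 1.
That gives (1*29 + 11)/(1*8 + 3) = 40/11.
Compare the errors: |x - 29/8| = |167*8 - 29*46|/(46*8) = 2/368, and |x - 40/11| = |167*11 - 40*46|/(46*11) = 3/506.
Cross-multiplying, 2*506 = 1012 < 1104 = 3*368, so 2/368 is smaller: the convergent 29/8 is closer to x than 40/11.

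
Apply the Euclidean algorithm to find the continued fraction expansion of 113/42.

[2; 1, 2, 4, 3]

Run the Euclidean algorithm on 113 and 42; the successive quotients are the partial quotients a_0, a_1, ... (each step inverts the fractional part left over by the previous one):
  113 = 2*42 + 29, so a_0 = 2.
  42 = 1*29 + 13, so a_1 = 1.
  29 = 2*13 + 3, so a_2 = 2.
  13 = 4*3 + 1, so a_3 = 4.
  3 = 3*1 + 0, so a_4 = 3.
The remainder reaches 0 after 5 divisions, so the expansion has 5 partial quotients, read off in order.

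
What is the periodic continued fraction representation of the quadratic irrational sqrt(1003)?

[31; (1, 2, 31, 2, 1, 62)]

Write x_i = (sqrt(1003) + m_i)/d_i with (m_0, d_0) = (0, 1). a_0 = floor(sqrt(1003)) = 31, since 31^2 = 961 <= 1003 < 1024 = 32^2.
Iterate m_{i+1} = d_i*a_i - m_i, d_{i+1} = (1003 - m_{i+1}^2)/d_i, a_{i+1} = floor((a_0 + m_{i+1})/d_{i+1}):
  m_1 = 1*31 - 0 = 31, d_1 = (1003 - 31^2)/1 = 42/1 = 42, a_1 = floor((31 + 31)/42) = 1.
  m_2 = 42*1 - 31 = 11, d_2 = (1003 - 11^2)/42 = 882/42 = 21, a_2 = floor((31 + 11)/21) = 2.
  m_3 = 21*2 - 11 = 31, d_3 = (1003 - 31^2)/21 = 42/21 = 2, a_3 = floor((31 + 31)/2) = 31.
  m_4 = 2*31 - 31 = 31, d_4 = (1003 - 31^2)/2 = 42/2 = 21, a_4 = floor((31 + 31)/21) = 2.
  m_5 = 21*2 - 31 = 11, d_5 = (1003 - 11^2)/21 = 882/21 = 42, a_5 = floor((31 + 11)/42) = 1.
  m_6 = 42*1 - 11 = 31, d_6 = (1003 - 31^2)/42 = 42/42 = 1, a_6 = floor((31 + 31)/1) = 62.
  m_7 = 1*62 - 31 = 31, d_7 = (1003 - 31^2)/1 = 42/1 = 42: (m_7, d_7) = (m_1, d_1) = (31, 42), so from here the quotients repeat a_1, ..., a_6; the period length is 6.
Hence the expansion of sqrt(1003) is a_0 = 31 followed by the repeating block 1, 2, 31, 2, 1, 62 (period 6).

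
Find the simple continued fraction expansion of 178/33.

[5; 2, 1, 1, 6]

Run the Euclidean algorithm on 178 and 33; the successive quotients are the partial quotients a_0, a_1, ... (each step inverts the fractional part left over by the previous one):
  178 = 5*33 + 13, so a_0 = 5.
  33 = 2*13 + 7, so a_1 = 2.
  13 = 1*7 + 6, so a_2 = 1.
  7 = 1*6 + 1, so a_3 = 1.
  6 = 6*1 + 0, so a_4 = 6.
The remainder reaches 0 after 5 divisions, so the expansion has 5 partial quotients, read off in order.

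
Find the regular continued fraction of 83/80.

Run the Euclidean algorithm on 83 and 80; the successive quotients are the partial quotients a_0, a_1, ... (each step inverts the fractional part left over by the previous one):
  83 = 1*80 + 3, so a_0 = 1.
  80 = 26*3 + 2, so a_1 = 26.
  3 = 1*2 + 1, so a_2 = 1.
  2 = 2*1 + 0, so a_3 = 2.
The remainder reaches 0 after 4 divisions, so the expansion has 4 partial quotients, read off in order.

[1; 26, 1, 2]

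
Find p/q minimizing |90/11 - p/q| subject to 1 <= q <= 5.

Expand x = 90/11 as a continued fraction with the Euclidean algorithm:
  90 = 8*11 + 2, so a_0 = 8.
  11 = 5*2 + 1, so a_1 = 5.
  2 = 2*1 + 0, so a_2 = 2.
so x = [8; 5, 2].
Convergents (p_i = a_i*p_{i-1} + p_{i-2}, q_i = a_i*q_{i-1} + q_{i-2} with p_{-2}=0, p_{-1}=1, q_{-2}=1, q_{-1}=0), until the denominator exceeds 5:
  i=0: a_0=8, p_0 = 8*1 + 0 = 8, q_0 = 8*0 + 1 = 1.
  i=1: a_1=5, p_1 = 5*8 + 1 = 41, q_1 = 5*1 + 0 = 5.
  i=2: a_2=2, p_2 = 2*41 + 8 = 90, q_2 = 2*5 + 1 = 11.
q_2 = 11 > 5, so the last convergent with denominator <= 5 is p_1/q_1 = 41/5.
The closest fraction with denominator <= 5 is either p_1/q_1 or the intermediate fraction (k*p_1 + p_0)/(k*q_1 + q_0) with the largest k >= 1 whose denominator stays <= 5; these approach x as k grows, and every other convergent or intermediate fraction in range is farther away.
Largest k: floor((5 - q_0)/q_1) = floor((5 - 1)/5) = 0.
Since k = 0, no intermediate fraction beyond p_1/q_1 has denominator <= 5, so the convergent 41/5 is the closest (its error is |90*5 - 41*11|/(11*5) = 1/55).

41/5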